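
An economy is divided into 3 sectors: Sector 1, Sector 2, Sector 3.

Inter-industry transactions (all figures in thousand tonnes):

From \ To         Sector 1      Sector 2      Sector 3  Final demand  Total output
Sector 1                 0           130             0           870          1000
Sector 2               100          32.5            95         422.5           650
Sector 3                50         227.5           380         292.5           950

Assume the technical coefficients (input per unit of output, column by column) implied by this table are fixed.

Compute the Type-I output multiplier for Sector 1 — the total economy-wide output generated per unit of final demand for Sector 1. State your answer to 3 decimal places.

m_1 = 1.307

Technical coefficients a_ij = z_ij / X_j:
  a_11 = 0/1000 = 0.00, a_21 = 100/1000 = 0.10, a_31 = 50/1000 = 0.05
  a_12 = 130/650 = 0.20, a_22 = 32.5/650 = 0.05, a_32 = 227.5/650 = 0.35
  a_13 = 0/950 = 0.00, a_23 = 95/950 = 0.10, a_33 = 380/950 = 0.40
I − A =
  [   1.00    -0.20     0.00]
  [  -0.10     0.95    -0.10]
  [  -0.05    -0.35     0.60]
Cofactors of I−A, C_ij = (−1)^(i+j)·(minor ij) (rows/columns in the sector order above):
  C_11 = (0.95)(0.60) − (-0.10)(-0.35) = 0.5350
  C_12 = −[(-0.10)(0.60) − (-0.10)(-0.05)] = 0.0650
  C_13 = (-0.10)(-0.35) − (0.95)(-0.05) = 0.0825
  C_21 = −[(-0.20)(0.60) − (0.00)(-0.35)] = 0.1200
  C_22 = (1.00)(0.60) − (0.00)(-0.05) = 0.6000
  C_23 = −[(1.00)(-0.35) − (-0.20)(-0.05)] = 0.3600
  C_31 = (-0.20)(-0.10) − (0.00)(0.95) = 0.0200
  C_32 = −[(1.00)(-0.10) − (0.00)(-0.10)] = 0.1000
  C_33 = (1.00)(0.95) − (-0.20)(-0.10) = 0.9300
det(I−A) = Σ_j (I−A)_1j·C_1j = (1.00)(0.5350) + (-0.20)(0.0650) + (0.00)(0.0825) = 0.5220
adj(I−A) = Cᵀ =
  [ 0.5350   0.1200   0.0200]
  [ 0.0650   0.6000   0.1000]
  [ 0.0825   0.3600   0.9300]
(I − A)⁻¹ = adj(I−A) / det(I−A) ≈
  [   1.0249     0.2299     0.0383]
  [   0.1245     1.1494     0.1916]
  [   0.1580     0.6897     1.7816]
The output multiplier for sector j is the column-j sum of the Leontief inverse (I − A)⁻¹ = adj(I−A) / det(I−A).
Column 1 of adj(I−A): (0.5350, 0.0650, 0.0825); det(I−A) = 0.5220.
m_1 = (0.5350 + 0.0650 + 0.0825) / 0.5220 = 0.6825 / 0.5220 ≈ 1.307.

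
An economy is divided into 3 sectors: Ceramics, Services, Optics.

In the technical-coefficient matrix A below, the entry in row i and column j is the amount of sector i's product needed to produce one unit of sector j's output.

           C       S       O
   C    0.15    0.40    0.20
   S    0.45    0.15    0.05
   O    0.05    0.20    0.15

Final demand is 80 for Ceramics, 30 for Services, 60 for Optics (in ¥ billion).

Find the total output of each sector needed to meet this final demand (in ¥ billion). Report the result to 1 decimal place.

x_C = 187.7, x_S = 141.4, x_O = 114.9

I − A =
  [   0.85    -0.40    -0.20]
  [  -0.45     0.85    -0.05]
  [  -0.05    -0.20     0.85]
Cofactors of I−A, C_ij = (−1)^(i+j)·(minor ij) (rows/columns in the sector order above):
  C_11 = (0.85)(0.85) − (-0.05)(-0.20) = 0.7125
  C_12 = −[(-0.45)(0.85) − (-0.05)(-0.05)] = 0.3850
  C_13 = (-0.45)(-0.20) − (0.85)(-0.05) = 0.1325
  C_21 = −[(-0.40)(0.85) − (-0.20)(-0.20)] = 0.3800
  C_22 = (0.85)(0.85) − (-0.20)(-0.05) = 0.7125
  C_23 = −[(0.85)(-0.20) − (-0.40)(-0.05)] = 0.1900
  C_31 = (-0.40)(-0.05) − (-0.20)(0.85) = 0.1900
  C_32 = −[(0.85)(-0.05) − (-0.20)(-0.45)] = 0.1325
  C_33 = (0.85)(0.85) − (-0.40)(-0.45) = 0.5425
det(I−A) = Σ_j (I−A)_1j·C_1j = (0.85)(0.7125) + (-0.40)(0.3850) + (-0.20)(0.1325) = 0.425125
adj(I−A) = Cᵀ =
  [ 0.7125   0.3800   0.1900]
  [ 0.3850   0.7125   0.1325]
  [ 0.1325   0.1900   0.5425]
(I − A)⁻¹ = adj(I−A) / det(I−A) ≈
  [   1.6760     0.8939     0.4469]
  [   0.9056     1.6760     0.3117]
  [   0.3117     0.4469     1.2761]
x = (I − A)⁻¹ d = adj(I−A)·d / det(I−A), with det(I−A) = 0.425125:
  x_C = (0.7125·80 + 0.3800·30 + 0.1900·60) / 0.425125 = 79.80 / 0.425125 ≈ 187.7
  x_S = (0.3850·80 + 0.7125·30 + 0.1325·60) / 0.425125 = 60.125 / 0.425125 ≈ 141.4
  x_O = (0.1325·80 + 0.1900·30 + 0.5425·60) / 0.425125 = 48.85 / 0.425125 ≈ 114.9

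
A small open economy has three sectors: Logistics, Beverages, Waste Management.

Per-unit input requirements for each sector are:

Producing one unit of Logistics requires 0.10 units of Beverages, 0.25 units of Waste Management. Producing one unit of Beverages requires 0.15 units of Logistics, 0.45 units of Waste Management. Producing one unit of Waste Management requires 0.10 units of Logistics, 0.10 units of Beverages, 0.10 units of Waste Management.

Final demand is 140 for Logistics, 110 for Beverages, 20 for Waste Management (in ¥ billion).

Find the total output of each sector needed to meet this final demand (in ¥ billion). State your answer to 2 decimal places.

x_1 = 175.44, x_2 = 141.73, x_3 = 141.82

I − A =
  [   1.00    -0.15    -0.10]
  [  -0.10     1.00    -0.10]
  [  -0.25    -0.45     0.90]
Cofactors of I−A, C_ij = (−1)^(i+j)·(minor ij) (rows/columns in the sector order above):
  C_11 = (1.00)(0.90) − (-0.10)(-0.45) = 0.8550
  C_12 = −[(-0.10)(0.90) − (-0.10)(-0.25)] = 0.1150
  C_13 = (-0.10)(-0.45) − (1.00)(-0.25) = 0.2950
  C_21 = −[(-0.15)(0.90) − (-0.10)(-0.45)] = 0.1800
  C_22 = (1.00)(0.90) − (-0.10)(-0.25) = 0.8750
  C_23 = −[(1.00)(-0.45) − (-0.15)(-0.25)] = 0.4875
  C_31 = (-0.15)(-0.10) − (-0.10)(1.00) = 0.1150
  C_32 = −[(1.00)(-0.10) − (-0.10)(-0.10)] = 0.1100
  C_33 = (1.00)(1.00) − (-0.15)(-0.10) = 0.9850
det(I−A) = Σ_j (I−A)_1j·C_1j = (1.00)(0.8550) + (-0.15)(0.1150) + (-0.10)(0.2950) = 0.80825
adj(I−A) = Cᵀ =
  [ 0.8550   0.1800   0.1150]
  [ 0.1150   0.8750   0.1100]
  [ 0.2950   0.4875   0.9850]
(I − A)⁻¹ = adj(I−A) / det(I−A) ≈
  [   1.0578     0.2227     0.1423]
  [   0.1423     1.0826     0.1361]
  [   0.3650     0.6032     1.2187]
x = (I − A)⁻¹ d = adj(I−A)·d / det(I−A), with det(I−A) = 0.80825:
  x_1 = (0.8550·140 + 0.1800·110 + 0.1150·20) / 0.80825 = 141.80 / 0.80825 ≈ 175.44
  x_2 = (0.1150·140 + 0.8750·110 + 0.1100·20) / 0.80825 = 114.55 / 0.80825 ≈ 141.73
  x_3 = (0.2950·140 + 0.4875·110 + 0.9850·20) / 0.80825 = 114.625 / 0.80825 ≈ 141.82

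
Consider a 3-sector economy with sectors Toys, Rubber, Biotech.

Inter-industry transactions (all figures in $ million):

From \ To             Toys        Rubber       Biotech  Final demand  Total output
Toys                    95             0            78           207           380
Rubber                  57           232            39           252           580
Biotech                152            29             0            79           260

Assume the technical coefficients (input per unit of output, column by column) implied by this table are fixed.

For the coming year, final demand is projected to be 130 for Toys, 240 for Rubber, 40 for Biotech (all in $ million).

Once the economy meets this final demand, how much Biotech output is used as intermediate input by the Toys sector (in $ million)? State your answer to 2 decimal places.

Technical coefficients a_ij = z_ij / X_j:
  a_TT = 95/380 = 0.25, a_RT = 57/380 = 0.15, a_BT = 152/380 = 0.40
  a_TR = 0/580 = 0.00, a_RR = 232/580 = 0.40, a_BR = 29/580 = 0.05
  a_TB = 78/260 = 0.30, a_RB = 39/260 = 0.15, a_BB = 0/260 = 0.00
I − A =
  [   0.75     0.00    -0.30]
  [  -0.15     0.60    -0.15]
  [  -0.40    -0.05     1.00]
Cofactors of I−A, C_ij = (−1)^(i+j)·(minor ij) (rows/columns in the sector order above):
  C_11 = (0.60)(1.00) − (-0.15)(-0.05) = 0.5925
  C_12 = −[(-0.15)(1.00) − (-0.15)(-0.40)] = 0.2100
  C_13 = (-0.15)(-0.05) − (0.60)(-0.40) = 0.2475
  C_21 = −[(0.00)(1.00) − (-0.30)(-0.05)] = 0.0150
  C_22 = (0.75)(1.00) − (-0.30)(-0.40) = 0.6300
  C_23 = −[(0.75)(-0.05) − (0.00)(-0.40)] = 0.0375
  C_31 = (0.00)(-0.15) − (-0.30)(0.60) = 0.1800
  C_32 = −[(0.75)(-0.15) − (-0.30)(-0.15)] = 0.1575
  C_33 = (0.75)(0.60) − (0.00)(-0.15) = 0.4500
det(I−A) = Σ_j (I−A)_1j·C_1j = (0.75)(0.5925) + (0.00)(0.2100) + (-0.30)(0.2475) = 0.370125
adj(I−A) = Cᵀ =
  [ 0.5925   0.0150   0.1800]
  [ 0.2100   0.6300   0.1575]
  [ 0.2475   0.0375   0.4500]
(I − A)⁻¹ = adj(I−A) / det(I−A) ≈
  [   1.6008     0.0405     0.4863]
  [   0.5674     1.7021     0.4255]
  [   0.6687     0.1013     1.2158]
First solve x = (I − A)⁻¹ d = adj(I−A)·d / det(I−A); in particular x_T = (0.5925·130 + 0.0150·240 + 0.1800·40) / 0.370125 = 87.825 / 0.370125 ≈ 237.2847.
Intermediate flow from B to T: z_BT = a_BT · x_T = 0.40 × 87.825 / 0.370125 = 35.13 / 0.370125 ≈ 94.91.

z_BT = 94.91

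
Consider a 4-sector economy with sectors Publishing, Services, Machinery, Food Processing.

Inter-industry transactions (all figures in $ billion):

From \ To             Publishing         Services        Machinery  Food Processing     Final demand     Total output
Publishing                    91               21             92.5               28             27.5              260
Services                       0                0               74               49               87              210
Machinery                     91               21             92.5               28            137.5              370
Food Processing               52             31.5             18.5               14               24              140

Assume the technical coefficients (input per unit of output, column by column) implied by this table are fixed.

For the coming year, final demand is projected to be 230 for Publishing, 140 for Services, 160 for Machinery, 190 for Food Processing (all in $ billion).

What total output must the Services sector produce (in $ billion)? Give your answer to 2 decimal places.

Technical coefficients a_ij = z_ij / X_j:
  a_11 = 91/260 = 0.35, a_21 = 0/260 = 0.00, a_31 = 91/260 = 0.35, a_41 = 52/260 = 0.20
  a_12 = 21/210 = 0.10, a_22 = 0/210 = 0.00, a_32 = 21/210 = 0.10, a_42 = 31.5/210 = 0.15
  a_13 = 92.5/370 = 0.25, a_23 = 74/370 = 0.20, a_33 = 92.5/370 = 0.25, a_43 = 18.5/370 = 0.05
  a_14 = 28/140 = 0.20, a_24 = 49/140 = 0.35, a_34 = 28/140 = 0.20, a_44 = 14/140 = 0.10
I − A =
  [   0.65    -0.10    -0.25    -0.20]
  [   0.00     1.00    -0.20    -0.35]
  [  -0.35    -0.10     0.75    -0.20]
  [  -0.20    -0.15    -0.05     0.90]
Compute the cofactors C_ij = (−1)^(i+j)·(3×3 minor ij) of I−A; the adjugate is their transpose:
adj(I−A) = Cᵀ =
  [ 0.599875   0.120000   0.247625   0.235000]
  [ 0.129625   0.310000   0.137875   0.180000]
  [ 0.343625   0.120000   0.503875   0.235000]
  [ 0.174000   0.085000   0.106000   0.380000]
det(I−A) = Σ_j (I−A)_1j·C_1j = (0.65)(0.599875) + (-0.10)(0.129625) + (-0.25)(0.343625) + (-0.20)(0.174000) = 0.25625
(I − A)⁻¹ = adj(I−A) / det(I−A) ≈
  [   2.3410     0.4683     0.9663     0.9171]
  [   0.5059     1.2098     0.5380     0.7024]
  [   1.3410     0.4683     1.9663     0.9171]
  [   0.6790     0.3317     0.4137     1.4829]
x = (I − A)⁻¹ d = adj(I−A)·d / det(I−A), with det(I−A) = 0.25625:
  x_1 = (0.599875·230 + 0.120000·140 + 0.247625·160 + 0.235000·190) / 0.25625 = 239.04125 / 0.25625 ≈ 932.84
  x_2 = (0.129625·230 + 0.310000·140 + 0.137875·160 + 0.180000·190) / 0.25625 = 129.47375 / 0.25625 ≈ 505.26
  x_3 = (0.343625·230 + 0.120000·140 + 0.503875·160 + 0.235000·190) / 0.25625 = 221.10375 / 0.25625 ≈ 862.84
  x_4 = (0.174000·230 + 0.085000·140 + 0.106000·160 + 0.380000·190) / 0.25625 = 141.08 / 0.25625 ≈ 550.56

x_2 = 505.26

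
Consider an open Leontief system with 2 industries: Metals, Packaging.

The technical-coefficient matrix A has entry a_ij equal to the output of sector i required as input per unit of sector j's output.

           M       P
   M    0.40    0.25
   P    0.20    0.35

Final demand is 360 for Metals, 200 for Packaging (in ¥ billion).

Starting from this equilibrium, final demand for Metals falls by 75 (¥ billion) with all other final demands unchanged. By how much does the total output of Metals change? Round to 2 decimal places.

Δx_M = -143.38

I − A =
  [   0.60    -0.25]
  [  -0.20     0.65]
det(I−A) = (0.60)(0.65) − (-0.25)(-0.20) = 0.3400
adj(I−A) = [[0.65, 0.25], [0.20, 0.60]]
(I − A)⁻¹ = adj(I−A) / det(I−A) ≈
  [   1.9118     0.7353]
  [   0.5882     1.7647]
Δx = (I − A)⁻¹ Δd with Δd having -75 in the Metals component and 0 elsewhere.
So Δx_M = L_MM · (-75), where L_MM = adj(I−A)_MM / det(I−A) = 0.65 / 0.3400.
Δx_M = 0.65 × (-75) / 0.3400 = -48.75 / 0.3400 ≈ -143.38.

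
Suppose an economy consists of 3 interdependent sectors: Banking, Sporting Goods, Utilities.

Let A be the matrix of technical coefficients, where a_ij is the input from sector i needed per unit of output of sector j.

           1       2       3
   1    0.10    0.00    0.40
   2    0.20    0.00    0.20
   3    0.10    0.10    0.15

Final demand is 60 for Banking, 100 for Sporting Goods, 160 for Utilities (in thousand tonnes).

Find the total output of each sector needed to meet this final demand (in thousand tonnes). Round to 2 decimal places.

I − A =
  [   0.90     0.00    -0.40]
  [  -0.20     1.00    -0.20]
  [  -0.10    -0.10     0.85]
Cofactors of I−A, C_ij = (−1)^(i+j)·(minor ij) (rows/columns in the sector order above):
  C_11 = (1.00)(0.85) − (-0.20)(-0.10) = 0.8300
  C_12 = −[(-0.20)(0.85) − (-0.20)(-0.10)] = 0.1900
  C_13 = (-0.20)(-0.10) − (1.00)(-0.10) = 0.1200
  C_21 = −[(0.00)(0.85) − (-0.40)(-0.10)] = 0.0400
  C_22 = (0.90)(0.85) − (-0.40)(-0.10) = 0.7250
  C_23 = −[(0.90)(-0.10) − (0.00)(-0.10)] = 0.0900
  C_31 = (0.00)(-0.20) − (-0.40)(1.00) = 0.4000
  C_32 = −[(0.90)(-0.20) − (-0.40)(-0.20)] = 0.2600
  C_33 = (0.90)(1.00) − (0.00)(-0.20) = 0.9000
det(I−A) = Σ_j (I−A)_1j·C_1j = (0.90)(0.8300) + (0.00)(0.1900) + (-0.40)(0.1200) = 0.6990
adj(I−A) = Cᵀ =
  [ 0.8300   0.0400   0.4000]
  [ 0.1900   0.7250   0.2600]
  [ 0.1200   0.0900   0.9000]
(I − A)⁻¹ = adj(I−A) / det(I−A) ≈
  [   1.1874     0.0572     0.5722]
  [   0.2718     1.0372     0.3720]
  [   0.1717     0.1288     1.2876]
x = (I − A)⁻¹ d = adj(I−A)·d / det(I−A), with det(I−A) = 0.6990:
  x_1 = (0.8300·60 + 0.0400·100 + 0.4000·160) / 0.6990 = 117.80 / 0.6990 ≈ 168.53
  x_2 = (0.1900·60 + 0.7250·100 + 0.2600·160) / 0.6990 = 125.50 / 0.6990 ≈ 179.54
  x_3 = (0.1200·60 + 0.0900·100 + 0.9000·160) / 0.6990 = 160.20 / 0.6990 ≈ 229.18

x_1 = 168.53, x_2 = 179.54, x_3 = 229.18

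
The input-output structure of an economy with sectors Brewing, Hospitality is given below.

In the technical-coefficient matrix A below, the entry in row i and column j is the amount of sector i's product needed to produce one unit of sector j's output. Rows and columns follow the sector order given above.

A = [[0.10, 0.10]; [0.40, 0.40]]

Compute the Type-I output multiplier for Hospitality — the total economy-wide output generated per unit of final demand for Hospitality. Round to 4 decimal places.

m_H = 2.0000

I − A =
  [   0.90    -0.10]
  [  -0.40     0.60]
det(I−A) = (0.90)(0.60) − (-0.10)(-0.40) = 0.5000
adj(I−A) = [[0.60, 0.10], [0.40, 0.90]]
(I − A)⁻¹ = adj(I−A) / det(I−A) ≈
  [   1.20000     0.20000]
  [   0.80000     1.80000]
The output multiplier for sector j is the column-j sum of the Leontief inverse (I − A)⁻¹ = adj(I−A) / det(I−A).
Column H of adj(I−A): (0.10, 0.90); det(I−A) = 0.5000.
m_H = (0.10 + 0.90) / 0.5000 = 1.00 / 0.5000 = 2.0000.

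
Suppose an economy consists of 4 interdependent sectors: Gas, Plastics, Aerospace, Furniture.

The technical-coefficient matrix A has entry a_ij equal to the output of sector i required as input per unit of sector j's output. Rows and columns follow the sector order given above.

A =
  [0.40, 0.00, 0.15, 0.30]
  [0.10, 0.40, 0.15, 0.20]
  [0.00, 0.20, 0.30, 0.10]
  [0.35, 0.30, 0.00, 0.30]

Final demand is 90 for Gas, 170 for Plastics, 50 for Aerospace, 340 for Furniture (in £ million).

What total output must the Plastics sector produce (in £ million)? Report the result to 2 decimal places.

I − A =
  [   0.60     0.00    -0.15    -0.30]
  [  -0.10     0.60    -0.15    -0.20]
  [   0.00    -0.20     0.70    -0.10]
  [  -0.35    -0.30     0.00     0.70]
Compute the cofactors C_ij = (−1)^(i+j)·(3×3 minor ij) of I−A; the adjugate is their transpose:
adj(I−A) = Cᵀ =
  [ 0.22650   0.08850   0.06750   0.13200]
  [ 0.10325   0.21525   0.06825   0.11550]
  [ 0.05200   0.08100   0.14400   0.06600]
  [ 0.15750   0.13650   0.06300   0.23100]
det(I−A) = Σ_j (I−A)_1j·C_1j = (0.60)(0.22650) + (0.00)(0.10325) + (-0.15)(0.05200) + (-0.30)(0.15750) = 0.08085
(I − A)⁻¹ = adj(I−A) / det(I−A) ≈
  [   2.8015     1.0946     0.8349     1.6327]
  [   1.2771     2.6623     0.8442     1.4286]
  [   0.6432     1.0019     1.7811     0.8163]
  [   1.9481     1.6883     0.7792     2.8571]
x = (I − A)⁻¹ d = adj(I−A)·d / det(I−A), with det(I−A) = 0.08085:
  x_G = (0.22650·90 + 0.08850·170 + 0.06750·50 + 0.13200·340) / 0.08085 = 83.685 / 0.08085 ≈ 1035.06
  x_P = (0.10325·90 + 0.21525·170 + 0.06825·50 + 0.11550·340) / 0.08085 = 88.5675 / 0.08085 ≈ 1095.45
  x_A = (0.05200·90 + 0.08100·170 + 0.14400·50 + 0.06600·340) / 0.08085 = 48.09 / 0.08085 ≈ 594.81
  x_F = (0.15750·90 + 0.13650·170 + 0.06300·50 + 0.23100·340) / 0.08085 = 119.07 / 0.08085 ≈ 1472.73

x_P = 1095.45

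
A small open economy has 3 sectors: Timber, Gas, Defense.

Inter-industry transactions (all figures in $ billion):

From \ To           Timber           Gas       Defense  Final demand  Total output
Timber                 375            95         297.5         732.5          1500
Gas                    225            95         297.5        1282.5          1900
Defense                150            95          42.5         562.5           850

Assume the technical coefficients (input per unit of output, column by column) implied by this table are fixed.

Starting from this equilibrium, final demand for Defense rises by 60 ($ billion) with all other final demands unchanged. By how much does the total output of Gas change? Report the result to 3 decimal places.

Technical coefficients a_ij = z_ij / X_j:
  a_11 = 375/1500 = 0.25, a_21 = 225/1500 = 0.15, a_31 = 150/1500 = 0.10
  a_12 = 95/1900 = 0.05, a_22 = 95/1900 = 0.05, a_32 = 95/1900 = 0.05
  a_13 = 297.5/850 = 0.35, a_23 = 297.5/850 = 0.35, a_33 = 42.5/850 = 0.05
I − A =
  [   0.75    -0.05    -0.35]
  [  -0.15     0.95    -0.35]
  [  -0.10    -0.05     0.95]
Cofactors of I−A, C_ij = (−1)^(i+j)·(minor ij) (rows/columns in the sector order above):
  C_11 = (0.95)(0.95) − (-0.35)(-0.05) = 0.8850
  C_12 = −[(-0.15)(0.95) − (-0.35)(-0.10)] = 0.1775
  C_13 = (-0.15)(-0.05) − (0.95)(-0.10) = 0.1025
  C_21 = −[(-0.05)(0.95) − (-0.35)(-0.05)] = 0.0650
  C_22 = (0.75)(0.95) − (-0.35)(-0.10) = 0.6775
  C_23 = −[(0.75)(-0.05) − (-0.05)(-0.10)] = 0.0425
  C_31 = (-0.05)(-0.35) − (-0.35)(0.95) = 0.3500
  C_32 = −[(0.75)(-0.35) − (-0.35)(-0.15)] = 0.3150
  C_33 = (0.75)(0.95) − (-0.05)(-0.15) = 0.7050
det(I−A) = Σ_j (I−A)_1j·C_1j = (0.75)(0.8850) + (-0.05)(0.1775) + (-0.35)(0.1025) = 0.6190
adj(I−A) = Cᵀ =
  [ 0.8850   0.0650   0.3500]
  [ 0.1775   0.6775   0.3150]
  [ 0.1025   0.0425   0.7050]
(I − A)⁻¹ = adj(I−A) / det(I−A) ≈
  [   1.4297     0.1050     0.5654]
  [   0.2868     1.0945     0.5089]
  [   0.1656     0.0687     1.1389]
Δx = (I − A)⁻¹ Δd with Δd having +60 in the Defense component and 0 elsewhere.
So Δx_2 = L_23 · (+60), where L_23 = adj(I−A)_23 / det(I−A) = 0.3150 / 0.6190.
Δx_2 = 0.3150 × (+60) / 0.6190 = 18.90 / 0.6190 ≈ 30.533.

Δx_2 = 30.533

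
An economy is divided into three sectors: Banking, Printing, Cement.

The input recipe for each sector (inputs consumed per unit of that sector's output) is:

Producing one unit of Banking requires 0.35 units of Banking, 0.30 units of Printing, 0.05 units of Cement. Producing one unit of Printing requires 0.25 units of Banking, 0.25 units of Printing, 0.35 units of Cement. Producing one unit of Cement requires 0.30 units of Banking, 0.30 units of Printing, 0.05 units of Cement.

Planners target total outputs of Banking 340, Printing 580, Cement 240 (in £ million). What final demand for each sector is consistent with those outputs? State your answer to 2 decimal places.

I − A =
  [   0.65    -0.25    -0.30]
  [  -0.30     0.75    -0.30]
  [  -0.05    -0.35     0.95]
d = (I − A) x:
  d_B = (+0.65)·340 + (-0.25)·580 + (-0.30)·240 = 4.00
  d_P = (-0.30)·340 + (+0.75)·580 + (-0.30)·240 = 261.00
  d_C = (-0.05)·340 + (-0.35)·580 + (+0.95)·240 = 8.00

d_B = 4.00, d_P = 261.00, d_C = 8.00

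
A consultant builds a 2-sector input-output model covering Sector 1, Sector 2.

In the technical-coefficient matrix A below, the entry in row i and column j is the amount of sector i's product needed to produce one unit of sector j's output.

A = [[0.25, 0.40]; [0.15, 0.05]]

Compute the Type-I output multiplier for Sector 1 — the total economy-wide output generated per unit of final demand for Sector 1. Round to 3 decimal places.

m_1 = 1.686

I − A =
  [   0.75    -0.40]
  [  -0.15     0.95]
det(I−A) = (0.75)(0.95) − (-0.40)(-0.15) = 0.6525
adj(I−A) = [[0.95, 0.40], [0.15, 0.75]]
(I − A)⁻¹ = adj(I−A) / det(I−A) ≈
  [   1.4559     0.6130]
  [   0.2299     1.1494]
The output multiplier for sector j is the column-j sum of the Leontief inverse (I − A)⁻¹ = adj(I−A) / det(I−A).
Column 1 of adj(I−A): (0.95, 0.15); det(I−A) = 0.6525.
m_1 = (0.95 + 0.15) / 0.6525 = 1.10 / 0.6525 ≈ 1.686.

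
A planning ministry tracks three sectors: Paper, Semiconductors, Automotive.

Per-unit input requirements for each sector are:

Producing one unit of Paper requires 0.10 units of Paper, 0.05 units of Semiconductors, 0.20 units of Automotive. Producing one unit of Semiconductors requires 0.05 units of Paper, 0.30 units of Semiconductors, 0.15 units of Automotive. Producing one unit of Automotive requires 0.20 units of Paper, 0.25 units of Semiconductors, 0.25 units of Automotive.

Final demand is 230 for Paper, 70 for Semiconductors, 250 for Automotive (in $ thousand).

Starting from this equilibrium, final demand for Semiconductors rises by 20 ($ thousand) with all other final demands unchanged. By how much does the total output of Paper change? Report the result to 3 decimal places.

Δx_P = 3.334

I − A =
  [   0.90    -0.05    -0.20]
  [  -0.05     0.70    -0.25]
  [  -0.20    -0.15     0.75]
Cofactors of I−A, C_ij = (−1)^(i+j)·(minor ij) (rows/columns in the sector order above):
  C_11 = (0.70)(0.75) − (-0.25)(-0.15) = 0.4875
  C_12 = −[(-0.05)(0.75) − (-0.25)(-0.20)] = 0.0875
  C_13 = (-0.05)(-0.15) − (0.70)(-0.20) = 0.1475
  C_21 = −[(-0.05)(0.75) − (-0.20)(-0.15)] = 0.0675
  C_22 = (0.90)(0.75) − (-0.20)(-0.20) = 0.6350
  C_23 = −[(0.90)(-0.15) − (-0.05)(-0.20)] = 0.1450
  C_31 = (-0.05)(-0.25) − (-0.20)(0.70) = 0.1525
  C_32 = −[(0.90)(-0.25) − (-0.20)(-0.05)] = 0.2350
  C_33 = (0.90)(0.70) − (-0.05)(-0.05) = 0.6275
det(I−A) = Σ_j (I−A)_1j·C_1j = (0.90)(0.4875) + (-0.05)(0.0875) + (-0.20)(0.1475) = 0.404875
adj(I−A) = Cᵀ =
  [ 0.4875   0.0675   0.1525]
  [ 0.0875   0.6350   0.2350]
  [ 0.1475   0.1450   0.6275]
(I − A)⁻¹ = adj(I−A) / det(I−A) ≈
  [   1.2041     0.1667     0.3767]
  [   0.2161     1.5684     0.5804]
  [   0.3643     0.3581     1.5499]
Δx = (I − A)⁻¹ Δd with Δd having +20 in the Semiconductors component and 0 elsewhere.
So Δx_P = L_PS · (+20), where L_PS = adj(I−A)_PS / det(I−A) = 0.0675 / 0.404875.
Δx_P = 0.0675 × (+20) / 0.404875 = 1.35 / 0.404875 ≈ 3.334.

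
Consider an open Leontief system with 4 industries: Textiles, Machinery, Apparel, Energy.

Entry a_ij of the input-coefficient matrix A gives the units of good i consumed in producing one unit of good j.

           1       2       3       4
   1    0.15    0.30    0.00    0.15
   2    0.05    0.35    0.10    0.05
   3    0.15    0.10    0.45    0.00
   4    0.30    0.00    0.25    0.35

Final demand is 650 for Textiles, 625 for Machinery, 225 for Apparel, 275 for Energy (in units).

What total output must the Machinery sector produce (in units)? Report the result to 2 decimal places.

x_2 = 1360.73

I − A =
  [   0.85    -0.30     0.00    -0.15]
  [  -0.05     0.65    -0.10    -0.05]
  [  -0.15    -0.10     0.55     0.00]
  [  -0.30     0.00    -0.25     0.65]
Compute the cofactors C_ij = (−1)^(i+j)·(3×3 minor ij) of I−A; the adjugate is their transpose:
adj(I−A) = Cᵀ =
  [ 0.224625   0.111000   0.047625   0.060375]
  [ 0.037750   0.273500   0.063250   0.029750]
  [ 0.068125   0.080000   0.315625   0.021875]
  [ 0.129875   0.082000   0.143375   0.282625]
det(I−A) = Σ_j (I−A)_1j·C_1j = (0.85)(0.224625) + (-0.30)(0.037750) + (0.00)(0.068125) + (-0.15)(0.129875) = 0.160125
(I − A)⁻¹ = adj(I−A) / det(I−A) ≈
  [   1.4028     0.6932     0.2974     0.3770]
  [   0.2358     1.7080     0.3950     0.1858]
  [   0.4254     0.4996     1.9711     0.1366]
  [   0.8111     0.5121     0.8954     1.7650]
x = (I − A)⁻¹ d = adj(I−A)·d / det(I−A), with det(I−A) = 0.160125:
  x_1 = (0.224625·650 + 0.111000·625 + 0.047625·225 + 0.060375·275) / 0.160125 = 242.70 / 0.160125 ≈ 1515.69
  x_2 = (0.037750·650 + 0.273500·625 + 0.063250·225 + 0.029750·275) / 0.160125 = 217.8875 / 0.160125 ≈ 1360.73
  x_3 = (0.068125·650 + 0.080000·625 + 0.315625·225 + 0.021875·275) / 0.160125 = 171.3125 / 0.160125 ≈ 1069.87
  x_4 = (0.129875·650 + 0.082000·625 + 0.143375·225 + 0.282625·275) / 0.160125 = 245.65 / 0.160125 ≈ 1534.11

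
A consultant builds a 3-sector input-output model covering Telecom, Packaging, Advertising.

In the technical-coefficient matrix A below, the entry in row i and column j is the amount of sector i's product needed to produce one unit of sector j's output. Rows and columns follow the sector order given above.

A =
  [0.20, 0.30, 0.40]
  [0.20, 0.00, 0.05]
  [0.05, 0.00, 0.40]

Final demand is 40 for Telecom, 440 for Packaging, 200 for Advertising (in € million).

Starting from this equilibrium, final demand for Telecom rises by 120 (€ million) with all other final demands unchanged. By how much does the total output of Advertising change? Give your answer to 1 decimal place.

Δx_A = 14.2

I − A =
  [   0.80    -0.30    -0.40]
  [  -0.20     1.00    -0.05]
  [  -0.05     0.00     0.60]
Cofactors of I−A, C_ij = (−1)^(i+j)·(minor ij) (rows/columns in the sector order above):
  C_11 = (1.00)(0.60) − (-0.05)(0.00) = 0.6000
  C_12 = −[(-0.20)(0.60) − (-0.05)(-0.05)] = 0.1225
  C_13 = (-0.20)(0.00) − (1.00)(-0.05) = 0.0500
  C_21 = −[(-0.30)(0.60) − (-0.40)(0.00)] = 0.1800
  C_22 = (0.80)(0.60) − (-0.40)(-0.05) = 0.4600
  C_23 = −[(0.80)(0.00) − (-0.30)(-0.05)] = 0.0150
  C_31 = (-0.30)(-0.05) − (-0.40)(1.00) = 0.4150
  C_32 = −[(0.80)(-0.05) − (-0.40)(-0.20)] = 0.1200
  C_33 = (0.80)(1.00) − (-0.30)(-0.20) = 0.7400
det(I−A) = Σ_j (I−A)_1j·C_1j = (0.80)(0.6000) + (-0.30)(0.1225) + (-0.40)(0.0500) = 0.42325
adj(I−A) = Cᵀ =
  [ 0.6000   0.1800   0.4150]
  [ 0.1225   0.4600   0.1200]
  [ 0.0500   0.0150   0.7400]
(I − A)⁻¹ = adj(I−A) / det(I−A) ≈
  [   1.4176     0.4253     0.9805]
  [   0.2894     1.0868     0.2835]
  [   0.1181     0.0354     1.7484]
Δx = (I − A)⁻¹ Δd with Δd having +120 in the Telecom component and 0 elsewhere.
So Δx_A = L_AT · (+120), where L_AT = adj(I−A)_AT / det(I−A) = 0.0500 / 0.42325.
Δx_A = 0.0500 × (+120) / 0.42325 = 6.00 / 0.42325 ≈ 14.2.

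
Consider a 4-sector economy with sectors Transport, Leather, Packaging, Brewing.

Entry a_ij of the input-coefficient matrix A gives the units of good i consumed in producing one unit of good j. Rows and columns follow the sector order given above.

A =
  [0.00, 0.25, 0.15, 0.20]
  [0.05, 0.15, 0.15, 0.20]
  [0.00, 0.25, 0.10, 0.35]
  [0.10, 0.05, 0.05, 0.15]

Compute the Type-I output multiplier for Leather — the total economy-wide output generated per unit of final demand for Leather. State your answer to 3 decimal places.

m_2 = 2.308

I − A =
  [   1.00    -0.25    -0.15    -0.20]
  [  -0.05     0.85    -0.15    -0.20]
  [   0.00    -0.25     0.90    -0.35]
  [  -0.10    -0.05    -0.05     0.85]
Compute the cofactors C_ij = (−1)^(i+j)·(3×3 minor ij) of I−A; the adjugate is their transpose:
adj(I−A) = Cᵀ =
  [ 0.589375   0.232875   0.151250   0.255750]
  [ 0.060625   0.724250   0.144375   0.244125]
  [ 0.046250   0.233750   0.679375   0.345625]
  [ 0.075625   0.083750   0.066250   0.714375]
det(I−A) = Σ_j (I−A)_1j·C_1j = (1.00)(0.589375) + (-0.25)(0.060625) + (-0.15)(0.046250) + (-0.20)(0.075625) = 0.55215625
(I − A)⁻¹ = adj(I−A) / det(I−A) ≈
  [   1.0674     0.4218     0.2739     0.4632]
  [   0.1098     1.3117     0.2615     0.4421]
  [   0.0838     0.4233     1.2304     0.6260]
  [   0.1370     0.1517     0.1200     1.2938]
The output multiplier for sector j is the column-j sum of the Leontief inverse (I − A)⁻¹ = adj(I−A) / det(I−A).
Column 2 of adj(I−A): (0.232875, 0.724250, 0.233750, 0.083750); det(I−A) = 0.55215625.
m_2 = (0.232875 + 0.724250 + 0.233750 + 0.083750) / 0.55215625 = 1.274625 / 0.55215625 ≈ 2.308.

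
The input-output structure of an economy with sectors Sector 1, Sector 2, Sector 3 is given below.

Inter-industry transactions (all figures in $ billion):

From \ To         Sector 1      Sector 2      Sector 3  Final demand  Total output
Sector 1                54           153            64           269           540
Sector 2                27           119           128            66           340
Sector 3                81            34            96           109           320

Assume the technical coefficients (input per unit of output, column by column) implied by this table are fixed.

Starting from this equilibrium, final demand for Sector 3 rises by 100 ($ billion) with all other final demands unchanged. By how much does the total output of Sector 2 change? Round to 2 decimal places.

Technical coefficients a_ij = z_ij / X_j:
  a_11 = 54/540 = 0.10, a_21 = 27/540 = 0.05, a_31 = 81/540 = 0.15
  a_12 = 153/340 = 0.45, a_22 = 119/340 = 0.35, a_32 = 34/340 = 0.10
  a_13 = 64/320 = 0.20, a_23 = 128/320 = 0.40, a_33 = 96/320 = 0.30
I − A =
  [   0.90    -0.45    -0.20]
  [  -0.05     0.65    -0.40]
  [  -0.15    -0.10     0.70]
Cofactors of I−A, C_ij = (−1)^(i+j)·(minor ij) (rows/columns in the sector order above):
  C_11 = (0.65)(0.70) − (-0.40)(-0.10) = 0.4150
  C_12 = −[(-0.05)(0.70) − (-0.40)(-0.15)] = 0.0950
  C_13 = (-0.05)(-0.10) − (0.65)(-0.15) = 0.1025
  C_21 = −[(-0.45)(0.70) − (-0.20)(-0.10)] = 0.3350
  C_22 = (0.90)(0.70) − (-0.20)(-0.15) = 0.6000
  C_23 = −[(0.90)(-0.10) − (-0.45)(-0.15)] = 0.1575
  C_31 = (-0.45)(-0.40) − (-0.20)(0.65) = 0.3100
  C_32 = −[(0.90)(-0.40) − (-0.20)(-0.05)] = 0.3700
  C_33 = (0.90)(0.65) − (-0.45)(-0.05) = 0.5625
det(I−A) = Σ_j (I−A)_1j·C_1j = (0.90)(0.4150) + (-0.45)(0.0950) + (-0.20)(0.1025) = 0.31025
adj(I−A) = Cᵀ =
  [ 0.4150   0.3350   0.3100]
  [ 0.0950   0.6000   0.3700]
  [ 0.1025   0.1575   0.5625]
(I − A)⁻¹ = adj(I−A) / det(I−A) ≈
  [   1.3376     1.0798     0.9992]
  [   0.3062     1.9339     1.1926]
  [   0.3304     0.5077     1.8131]
Δx = (I − A)⁻¹ Δd with Δd having +100 in the Sector 3 component and 0 elsewhere.
So Δx_2 = L_23 · (+100), where L_23 = adj(I−A)_23 / det(I−A) = 0.3700 / 0.31025.
Δx_2 = 0.3700 × (+100) / 0.31025 = 37.00 / 0.31025 ≈ 119.26.

Δx_2 = 119.26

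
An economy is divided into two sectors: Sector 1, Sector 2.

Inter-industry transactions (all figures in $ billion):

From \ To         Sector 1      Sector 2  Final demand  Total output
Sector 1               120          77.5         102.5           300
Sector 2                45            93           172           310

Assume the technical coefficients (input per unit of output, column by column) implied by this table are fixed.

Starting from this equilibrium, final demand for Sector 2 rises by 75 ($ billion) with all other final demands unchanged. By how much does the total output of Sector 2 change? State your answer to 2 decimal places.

Technical coefficients a_ij = z_ij / X_j:
  a_11 = 120/300 = 0.40, a_21 = 45/300 = 0.15
  a_12 = 77.5/310 = 0.25, a_22 = 93/310 = 0.30
I − A =
  [   0.60    -0.25]
  [  -0.15     0.70]
det(I−A) = (0.60)(0.70) − (-0.25)(-0.15) = 0.3825
adj(I−A) = [[0.70, 0.25], [0.15, 0.60]]
(I − A)⁻¹ = adj(I−A) / det(I−A) ≈
  [   1.8301     0.6536]
  [   0.3922     1.5686]
Δx = (I − A)⁻¹ Δd with Δd having +75 in the Sector 2 component and 0 elsewhere.
So Δx_2 = L_22 · (+75), where L_22 = adj(I−A)_22 / det(I−A) = 0.60 / 0.3825.
Δx_2 = 0.60 × (+75) / 0.3825 = 45.00 / 0.3825 ≈ 117.65.

Δx_2 = 117.65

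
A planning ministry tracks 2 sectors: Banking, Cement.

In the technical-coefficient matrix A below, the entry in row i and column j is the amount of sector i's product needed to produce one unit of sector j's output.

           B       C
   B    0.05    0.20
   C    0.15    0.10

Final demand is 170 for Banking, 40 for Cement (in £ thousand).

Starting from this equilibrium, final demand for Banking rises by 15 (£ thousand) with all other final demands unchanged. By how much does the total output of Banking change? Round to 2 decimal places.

Δx_B = 16.36

I − A =
  [   0.95    -0.20]
  [  -0.15     0.90]
det(I−A) = (0.95)(0.90) − (-0.20)(-0.15) = 0.8250
adj(I−A) = [[0.90, 0.20], [0.15, 0.95]]
(I − A)⁻¹ = adj(I−A) / det(I−A) ≈
  [   1.0909     0.2424]
  [   0.1818     1.1515]
Δx = (I − A)⁻¹ Δd with Δd having +15 in the Banking component and 0 elsewhere.
So Δx_B = L_BB · (+15), where L_BB = adj(I−A)_BB / det(I−A) = 0.90 / 0.8250.
Δx_B = 0.90 × (+15) / 0.8250 = 13.50 / 0.8250 ≈ 16.36.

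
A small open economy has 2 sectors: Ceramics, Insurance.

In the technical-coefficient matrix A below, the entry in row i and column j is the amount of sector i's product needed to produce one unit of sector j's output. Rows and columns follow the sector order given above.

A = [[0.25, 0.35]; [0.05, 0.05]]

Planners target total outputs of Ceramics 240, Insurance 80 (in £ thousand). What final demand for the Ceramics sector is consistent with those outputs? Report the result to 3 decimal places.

d_1 = 152.000

I − A =
  [   0.75    -0.35]
  [  -0.05     0.95]
d = (I − A) x:
  d_1 = (+0.75)·240 + (-0.35)·80 = 152.000
  d_2 = (-0.05)·240 + (+0.95)·80 = 64.000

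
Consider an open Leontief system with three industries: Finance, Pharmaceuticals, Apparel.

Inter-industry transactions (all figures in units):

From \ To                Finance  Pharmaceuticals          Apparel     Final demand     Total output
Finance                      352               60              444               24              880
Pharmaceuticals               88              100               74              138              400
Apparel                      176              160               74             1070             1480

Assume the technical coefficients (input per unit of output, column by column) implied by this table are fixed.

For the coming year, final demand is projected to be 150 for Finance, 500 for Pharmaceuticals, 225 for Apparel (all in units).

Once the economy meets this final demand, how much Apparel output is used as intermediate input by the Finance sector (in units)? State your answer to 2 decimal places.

z_31 = 167.72

Technical coefficients a_ij = z_ij / X_j:
  a_11 = 352/880 = 0.40, a_21 = 88/880 = 0.10, a_31 = 176/880 = 0.20
  a_12 = 60/400 = 0.15, a_22 = 100/400 = 0.25, a_32 = 160/400 = 0.40
  a_13 = 444/1480 = 0.30, a_23 = 74/1480 = 0.05, a_33 = 74/1480 = 0.05
I − A =
  [   0.60    -0.15    -0.30]
  [  -0.10     0.75    -0.05]
  [  -0.20    -0.40     0.95]
Cofactors of I−A, C_ij = (−1)^(i+j)·(minor ij) (rows/columns in the sector order above):
  C_11 = (0.75)(0.95) − (-0.05)(-0.40) = 0.6925
  C_12 = −[(-0.10)(0.95) − (-0.05)(-0.20)] = 0.1050
  C_13 = (-0.10)(-0.40) − (0.75)(-0.20) = 0.1900
  C_21 = −[(-0.15)(0.95) − (-0.30)(-0.40)] = 0.2625
  C_22 = (0.60)(0.95) − (-0.30)(-0.20) = 0.5100
  C_23 = −[(0.60)(-0.40) − (-0.15)(-0.20)] = 0.2700
  C_31 = (-0.15)(-0.05) − (-0.30)(0.75) = 0.2325
  C_32 = −[(0.60)(-0.05) − (-0.30)(-0.10)] = 0.0600
  C_33 = (0.60)(0.75) − (-0.15)(-0.10) = 0.4350
det(I−A) = Σ_j (I−A)_1j·C_1j = (0.60)(0.6925) + (-0.15)(0.1050) + (-0.30)(0.1900) = 0.34275
adj(I−A) = Cᵀ =
  [ 0.6925   0.2625   0.2325]
  [ 0.1050   0.5100   0.0600]
  [ 0.1900   0.2700   0.4350]
(I − A)⁻¹ = adj(I−A) / det(I−A) ≈
  [   2.0204     0.7659     0.6783]
  [   0.3063     1.4880     0.1751]
  [   0.5543     0.7877     1.2691]
First solve x = (I − A)⁻¹ d = adj(I−A)·d / det(I−A); in particular x_1 = (0.6925·150 + 0.2625·500 + 0.2325·225) / 0.34275 = 287.4375 / 0.34275 ≈ 838.6214.
Intermediate flow from 3 to 1: z_31 = a_31 · x_1 = 0.20 × 287.4375 / 0.34275 = 57.4875 / 0.34275 ≈ 167.72.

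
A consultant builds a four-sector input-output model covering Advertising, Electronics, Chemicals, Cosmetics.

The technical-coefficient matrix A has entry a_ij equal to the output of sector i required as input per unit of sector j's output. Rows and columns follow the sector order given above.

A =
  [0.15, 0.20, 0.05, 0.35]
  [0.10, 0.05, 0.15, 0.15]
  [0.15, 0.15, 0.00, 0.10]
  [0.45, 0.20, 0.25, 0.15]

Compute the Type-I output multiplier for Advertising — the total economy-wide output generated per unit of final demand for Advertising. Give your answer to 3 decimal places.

m_1 = 3.902

I − A =
  [   0.85    -0.20    -0.05    -0.35]
  [  -0.10     0.95    -0.15    -0.15]
  [  -0.15    -0.15     1.00    -0.10]
  [  -0.45    -0.20    -0.25     0.85]
Compute the cofactors C_ij = (−1)^(i+j)·(3×3 minor ij) of I−A; the adjugate is their transpose:
adj(I−A) = Cᵀ =
  [ 0.72600   0.25550   0.16550   0.36350]
  [ 0.18150   0.52200   0.13300   0.18250]
  [ 0.18425   0.14675   0.47375   0.15750]
  [ 0.48125   0.30125   0.25825   0.75600]
det(I−A) = Σ_j (I−A)_1j·C_1j = (0.85)(0.72600) + (-0.20)(0.18150) + (-0.05)(0.18425) + (-0.35)(0.48125) = 0.40315
(I − A)⁻¹ = adj(I−A) / det(I−A) ≈
  [   1.8008     0.6338     0.4105     0.9016]
  [   0.4502     1.2948     0.3299     0.4527]
  [   0.4570     0.3640     1.1751     0.3907]
  [   1.1937     0.7472     0.6406     1.8752]
The output multiplier for sector j is the column-j sum of the Leontief inverse (I − A)⁻¹ = adj(I−A) / det(I−A).
Column 1 of adj(I−A): (0.72600, 0.18150, 0.18425, 0.48125); det(I−A) = 0.40315.
m_1 = (0.72600 + 0.18150 + 0.18425 + 0.48125) / 0.40315 = 1.573 / 0.40315 ≈ 3.902.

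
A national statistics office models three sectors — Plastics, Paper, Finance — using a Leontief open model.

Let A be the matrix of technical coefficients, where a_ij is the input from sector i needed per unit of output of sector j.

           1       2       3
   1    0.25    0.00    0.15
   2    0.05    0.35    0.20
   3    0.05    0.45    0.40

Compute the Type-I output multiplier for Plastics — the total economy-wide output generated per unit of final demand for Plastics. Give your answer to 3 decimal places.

m_1 = 1.822

I − A =
  [   0.75     0.00    -0.15]
  [  -0.05     0.65    -0.20]
  [  -0.05    -0.45     0.60]
Cofactors of I−A, C_ij = (−1)^(i+j)·(minor ij) (rows/columns in the sector order above):
  C_11 = (0.65)(0.60) − (-0.20)(-0.45) = 0.3000
  C_12 = −[(-0.05)(0.60) − (-0.20)(-0.05)] = 0.0400
  C_13 = (-0.05)(-0.45) − (0.65)(-0.05) = 0.0550
  C_21 = −[(0.00)(0.60) − (-0.15)(-0.45)] = 0.0675
  C_22 = (0.75)(0.60) − (-0.15)(-0.05) = 0.4425
  C_23 = −[(0.75)(-0.45) − (0.00)(-0.05)] = 0.3375
  C_31 = (0.00)(-0.20) − (-0.15)(0.65) = 0.0975
  C_32 = −[(0.75)(-0.20) − (-0.15)(-0.05)] = 0.1575
  C_33 = (0.75)(0.65) − (0.00)(-0.05) = 0.4875
det(I−A) = Σ_j (I−A)_1j·C_1j = (0.75)(0.3000) + (0.00)(0.0400) + (-0.15)(0.0550) = 0.21675
adj(I−A) = Cᵀ =
  [ 0.3000   0.0675   0.0975]
  [ 0.0400   0.4425   0.1575]
  [ 0.0550   0.3375   0.4875]
(I − A)⁻¹ = adj(I−A) / det(I−A) ≈
  [   1.3841     0.3114     0.4498]
  [   0.1845     2.0415     0.7266]
  [   0.2537     1.5571     2.2491]
The output multiplier for sector j is the column-j sum of the Leontief inverse (I − A)⁻¹ = adj(I−A) / det(I−A).
Column 1 of adj(I−A): (0.3000, 0.0400, 0.0550); det(I−A) = 0.21675.
m_1 = (0.3000 + 0.0400 + 0.0550) / 0.21675 = 0.395 / 0.21675 ≈ 1.822.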